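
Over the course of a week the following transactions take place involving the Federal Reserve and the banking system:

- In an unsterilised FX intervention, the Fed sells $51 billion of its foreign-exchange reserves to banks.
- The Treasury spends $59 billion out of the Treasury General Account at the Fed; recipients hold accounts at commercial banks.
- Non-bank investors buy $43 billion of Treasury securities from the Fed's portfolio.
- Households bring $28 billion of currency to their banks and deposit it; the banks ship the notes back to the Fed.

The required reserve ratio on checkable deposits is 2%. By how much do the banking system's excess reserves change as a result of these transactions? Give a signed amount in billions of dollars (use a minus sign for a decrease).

FX sale $51 billion: reserves −$51B, deposits 0.
Government spending $59 billion: reserves +$59B, deposits +$59B.
Asset sale (to non-banks) $43 billion: reserves −$43B, deposits −$43B.
Currency deposit $28 billion: reserves +$28B, deposits +$28B.
Totals: Δreserves = −$7B, Δdeposits = +$44B.
Δrequired reserves = 2% × +$44B = +$0.88B.
Δexcess reserves = Δreserves − Δrequired = −$7B − (+$0.88B) = -$7.88 billion.

-$7.88 billion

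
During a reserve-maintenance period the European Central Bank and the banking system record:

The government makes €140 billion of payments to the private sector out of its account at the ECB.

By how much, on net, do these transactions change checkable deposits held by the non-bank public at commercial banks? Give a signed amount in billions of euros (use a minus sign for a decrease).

ECB balance sheet:
  Assets:      no change
  Liabilities: Bank reserves +€140B, Government deposits −€140B
Commercial banking system:
  Assets:      Reserves at CB +€140B
  Liabilities: Checkable deposits +€140B
So the change in checkable deposits held by the non-bank public at commercial banks is +€140 billion.

+€140 billion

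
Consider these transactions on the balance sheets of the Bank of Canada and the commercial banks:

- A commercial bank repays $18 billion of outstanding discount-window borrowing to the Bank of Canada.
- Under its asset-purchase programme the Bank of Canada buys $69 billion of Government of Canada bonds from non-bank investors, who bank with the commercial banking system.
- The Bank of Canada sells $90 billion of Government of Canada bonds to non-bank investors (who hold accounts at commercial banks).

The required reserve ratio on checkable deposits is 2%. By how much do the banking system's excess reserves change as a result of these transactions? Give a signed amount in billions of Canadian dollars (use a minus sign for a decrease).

-$38.58 billion

Discount-window repayment $18 billion: reserves −$18B, deposits 0.
Asset purchase (from non-banks) $69 billion: reserves +$69B, deposits +$69B.
Asset sale (to non-banks) $90 billion: reserves −$90B, deposits −$90B.
Totals: Δreserves = −$39B, Δdeposits = −$21B.
Δrequired reserves = 2% × −$21B = −$0.42B.
Δexcess reserves = Δreserves − Δrequired = −$39B − (−$0.42B) = -$38.58 billion.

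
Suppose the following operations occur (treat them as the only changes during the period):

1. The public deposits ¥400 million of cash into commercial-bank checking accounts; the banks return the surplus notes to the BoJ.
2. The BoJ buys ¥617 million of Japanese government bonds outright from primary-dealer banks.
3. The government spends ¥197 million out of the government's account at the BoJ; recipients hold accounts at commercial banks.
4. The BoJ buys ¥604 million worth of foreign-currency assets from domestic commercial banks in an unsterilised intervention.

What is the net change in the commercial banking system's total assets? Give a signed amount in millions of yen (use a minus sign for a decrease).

Currency deposit ¥400 million: bank balance sheets expand → +¥400M.
OMO purchase (from banks) ¥617 million: just an asset swap on bank balance sheets → 0.
Government spending ¥197 million: bank balance sheets expand → +¥197M.
FX purchase ¥604 million: just an asset swap on bank balance sheets → 0.
Net: 400 + 0 + 197 + 0 = +¥597 million.

+¥597 million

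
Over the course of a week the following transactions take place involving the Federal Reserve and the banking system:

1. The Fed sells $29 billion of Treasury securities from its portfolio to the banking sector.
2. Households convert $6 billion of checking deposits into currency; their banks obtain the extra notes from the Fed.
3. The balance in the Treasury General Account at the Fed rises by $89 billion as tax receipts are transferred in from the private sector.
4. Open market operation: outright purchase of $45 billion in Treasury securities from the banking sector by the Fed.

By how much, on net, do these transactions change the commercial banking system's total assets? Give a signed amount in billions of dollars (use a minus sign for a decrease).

-$95 billion

OMO sale (to banks) $29 billion: just an asset swap on bank balance sheets → 0.
Currency withdrawal $6 billion: bank balance sheets shrink → −$6B.
Government account inflow $89 billion: bank balance sheets shrink → −$89B.
OMO purchase (from banks) $45 billion: just an asset swap on bank balance sheets → 0.
Net: 0 − 6 − 89 + 0 = -$95 billion.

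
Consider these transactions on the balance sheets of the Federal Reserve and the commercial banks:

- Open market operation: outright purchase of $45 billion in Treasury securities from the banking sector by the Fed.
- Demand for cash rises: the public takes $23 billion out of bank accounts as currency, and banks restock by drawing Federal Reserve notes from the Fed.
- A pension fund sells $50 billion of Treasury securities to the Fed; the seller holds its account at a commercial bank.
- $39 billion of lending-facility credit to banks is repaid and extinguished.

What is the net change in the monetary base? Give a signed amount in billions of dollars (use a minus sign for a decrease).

OMO purchase (from banks) $45 billion: Fed balance sheet expands → +$45B.
Currency withdrawal $23 billion: just a shift between currency and reserves — both are base money → 0.
Asset purchase (from non-banks) $50 billion: Fed balance sheet expands → +$50B.
Discount-window repayment $39 billion: Fed balance sheet contracts → −$39B.
Net: 45 + 0 + 50 − 39 = +$56 billion.

+$56 billion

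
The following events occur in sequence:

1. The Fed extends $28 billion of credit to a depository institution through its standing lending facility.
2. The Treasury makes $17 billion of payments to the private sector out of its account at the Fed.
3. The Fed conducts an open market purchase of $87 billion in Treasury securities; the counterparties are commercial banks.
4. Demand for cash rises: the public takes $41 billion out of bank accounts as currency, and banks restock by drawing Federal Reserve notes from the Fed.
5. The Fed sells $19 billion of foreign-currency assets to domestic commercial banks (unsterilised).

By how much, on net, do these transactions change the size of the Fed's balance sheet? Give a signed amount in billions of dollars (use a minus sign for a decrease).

+$96 billion

Fed balance sheet:
  Assets:      Securities +$87B, Loans to banks +$28B, Foreign assets −$19B
  Liabilities: Bank reserves +$72B, Currency in circulation +$41B, Government deposits −$17B
Commercial banking system:
  Assets:      Reserves at CB +$72B, Securities −$87B, Foreign assets +$19B
  Liabilities: Checkable deposits −$24B, Borrowings from CB +$28B
Change in total Fed assets = +$96 billion.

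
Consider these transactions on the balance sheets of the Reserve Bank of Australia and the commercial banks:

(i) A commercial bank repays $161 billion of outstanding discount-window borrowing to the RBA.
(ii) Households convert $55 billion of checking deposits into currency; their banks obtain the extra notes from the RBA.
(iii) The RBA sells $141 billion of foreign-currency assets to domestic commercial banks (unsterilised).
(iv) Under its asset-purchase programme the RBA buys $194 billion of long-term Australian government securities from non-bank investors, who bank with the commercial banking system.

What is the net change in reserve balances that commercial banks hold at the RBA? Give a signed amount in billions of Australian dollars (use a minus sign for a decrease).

-$163 billion

RBA balance sheet:
  Assets:      Securities +$194B, Loans to banks −$161B, Foreign assets −$141B
  Liabilities: Bank reserves −$163B, Currency in circulation +$55B
Commercial banking system:
  Assets:      Reserves at CB −$163B, Foreign assets +$141B
  Liabilities: Checkable deposits +$139B, Borrowings from CB −$161B
So the change in reserve balances that commercial banks hold at the RBA is -$163 billion.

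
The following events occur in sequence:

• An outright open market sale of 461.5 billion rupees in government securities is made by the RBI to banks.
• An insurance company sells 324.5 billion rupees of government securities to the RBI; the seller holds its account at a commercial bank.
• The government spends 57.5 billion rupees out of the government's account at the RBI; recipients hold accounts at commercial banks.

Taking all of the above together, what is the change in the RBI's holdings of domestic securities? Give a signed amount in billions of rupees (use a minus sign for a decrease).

RBI balance sheet:
  Assets:      Securities −137B
  Liabilities: Bank reserves −79.5B, Government deposits −57.5B
Commercial banking system:
  Assets:      Reserves at CB −79.5B, Securities +461.5B
  Liabilities: Checkable deposits +382B
So the change in the RBI's holdings of domestic securities is -137 billion.

-137 billion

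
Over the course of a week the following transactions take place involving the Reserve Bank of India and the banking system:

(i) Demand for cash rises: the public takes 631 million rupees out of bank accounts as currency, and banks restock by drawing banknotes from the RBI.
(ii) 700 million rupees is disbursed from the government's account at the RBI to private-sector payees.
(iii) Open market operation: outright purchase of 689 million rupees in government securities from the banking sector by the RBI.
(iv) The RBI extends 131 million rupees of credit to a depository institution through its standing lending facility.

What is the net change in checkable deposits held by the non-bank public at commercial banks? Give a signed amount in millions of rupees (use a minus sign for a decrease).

+69 million

Currency withdrawal 631 million rupees: non-bank counterparties' bank balances fall → −631M.
Government spending 700 million rupees: non-bank counterparties' bank balances rise → +700M.
OMO purchase (from banks) 689 million rupees: the counterparty is a bank, so public deposits are unchanged → 0.
Discount-window loan 131 million rupees: the counterparty is a bank, so public deposits are unchanged → 0.
Net: −631 + 700 + 0 + 0 = +69 million.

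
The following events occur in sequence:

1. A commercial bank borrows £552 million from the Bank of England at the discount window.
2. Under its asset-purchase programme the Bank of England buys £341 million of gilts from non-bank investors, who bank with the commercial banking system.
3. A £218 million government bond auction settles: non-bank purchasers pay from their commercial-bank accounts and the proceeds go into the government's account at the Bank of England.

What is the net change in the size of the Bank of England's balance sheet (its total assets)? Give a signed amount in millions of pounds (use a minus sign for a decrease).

Discount-window loan £552 million: a Bank of England asset is acquired → +£552M.
Asset purchase (from non-banks) £341 million: a Bank of England asset is acquired → +£341M.
Government account inflow £218 million: only the composition of liabilities changes → 0.
Net: 552 + 341 + 0 = +£893 million.

+£893 million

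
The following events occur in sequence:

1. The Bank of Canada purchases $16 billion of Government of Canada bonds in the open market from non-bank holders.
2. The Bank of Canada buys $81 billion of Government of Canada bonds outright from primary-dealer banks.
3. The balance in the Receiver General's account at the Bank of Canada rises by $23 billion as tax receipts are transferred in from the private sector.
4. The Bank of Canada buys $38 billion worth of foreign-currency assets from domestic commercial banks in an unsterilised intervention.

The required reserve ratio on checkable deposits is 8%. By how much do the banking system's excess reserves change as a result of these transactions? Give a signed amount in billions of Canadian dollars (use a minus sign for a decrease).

+$112.56 billion

Asset purchase (from non-banks) $16 billion: reserves +$16B, deposits +$16B.
OMO purchase (from banks) $81 billion: reserves +$81B, deposits 0.
Government account inflow $23 billion: reserves −$23B, deposits −$23B.
FX purchase $38 billion: reserves +$38B, deposits 0.
Totals: Δreserves = +$112B, Δdeposits = −$7B.
Δrequired reserves = 8% × −$7B = −$0.56B.
Δexcess reserves = Δreserves − Δrequired = +$112B − (−$0.56B) = +$112.56 billion.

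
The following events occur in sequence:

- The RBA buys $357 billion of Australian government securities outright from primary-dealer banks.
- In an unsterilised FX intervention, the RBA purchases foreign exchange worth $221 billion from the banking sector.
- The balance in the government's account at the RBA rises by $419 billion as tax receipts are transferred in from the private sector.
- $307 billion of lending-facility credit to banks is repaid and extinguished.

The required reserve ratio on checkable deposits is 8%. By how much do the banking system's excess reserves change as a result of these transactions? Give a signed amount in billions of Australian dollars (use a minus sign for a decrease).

-$114.48 billion

OMO purchase (from banks) $357 billion: reserves +$357B, deposits 0.
FX purchase $221 billion: reserves +$221B, deposits 0.
Government account inflow $419 billion: reserves −$419B, deposits −$419B.
Discount-window repayment $307 billion: reserves −$307B, deposits 0.
Totals: Δreserves = −$148B, Δdeposits = −$419B.
Δrequired reserves = 8% × −$419B = −$33.52B.
Δexcess reserves = Δreserves − Δrequired = −$148B − (−$33.52B) = -$114.48 billion.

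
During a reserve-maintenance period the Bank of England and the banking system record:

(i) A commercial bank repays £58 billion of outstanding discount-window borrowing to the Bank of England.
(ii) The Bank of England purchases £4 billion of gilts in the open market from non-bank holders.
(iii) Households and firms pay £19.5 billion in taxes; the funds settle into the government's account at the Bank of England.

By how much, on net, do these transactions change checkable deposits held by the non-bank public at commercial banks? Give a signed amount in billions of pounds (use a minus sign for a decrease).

Bank of England balance sheet:
  Assets:      Securities +£4B, Loans to banks −£58B
  Liabilities: Bank reserves −£73.5B, Government deposits +£19.5B
Commercial banking system:
  Assets:      Reserves at CB −£73.5B
  Liabilities: Checkable deposits −£15.5B, Borrowings from CB −£58B
So the change in checkable deposits held by the non-bank public at commercial banks is -£15.5 billion.

-£15.5 billion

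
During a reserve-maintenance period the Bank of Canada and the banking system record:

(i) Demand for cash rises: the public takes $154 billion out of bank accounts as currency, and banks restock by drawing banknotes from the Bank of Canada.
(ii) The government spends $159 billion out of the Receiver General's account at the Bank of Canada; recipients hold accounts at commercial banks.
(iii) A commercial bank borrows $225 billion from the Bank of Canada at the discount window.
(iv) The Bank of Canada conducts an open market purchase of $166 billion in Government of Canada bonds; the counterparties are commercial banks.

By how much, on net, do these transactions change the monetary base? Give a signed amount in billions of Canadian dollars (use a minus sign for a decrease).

Currency withdrawal $154 billion: just a shift between currency and reserves — both are base money → 0.
Government spending $159 billion: a non-base liability converts back to reserves → +$159B.
Discount-window loan $225 billion: Bank of Canada balance sheet expands → +$225B.
OMO purchase (from banks) $166 billion: Bank of Canada balance sheet expands → +$166B.
Net: 0 + 159 + 225 + 166 = +$550 billion.

+$550 billion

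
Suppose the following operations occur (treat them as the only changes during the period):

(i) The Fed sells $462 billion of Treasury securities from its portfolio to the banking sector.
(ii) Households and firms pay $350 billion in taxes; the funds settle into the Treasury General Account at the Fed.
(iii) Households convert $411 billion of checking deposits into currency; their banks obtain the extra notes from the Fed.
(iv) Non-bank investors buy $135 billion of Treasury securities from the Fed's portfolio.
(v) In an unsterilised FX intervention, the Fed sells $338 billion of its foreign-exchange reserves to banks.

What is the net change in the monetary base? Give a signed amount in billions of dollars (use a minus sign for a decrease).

OMO sale (to banks) $462 billion: Fed balance sheet contracts → −$462B.
Government account inflow $350 billion: reserves shift to a non-base liability → −$350B.
Currency withdrawal $411 billion: just a shift between currency and reserves — both are base money → 0.
Asset sale (to non-banks) $135 billion: Fed balance sheet contracts → −$135B.
FX sale $338 billion: Fed balance sheet contracts → −$338B.
Net: −462 − 350 + 0 − 135 − 338 = -$1285 billion.

-$1285 billion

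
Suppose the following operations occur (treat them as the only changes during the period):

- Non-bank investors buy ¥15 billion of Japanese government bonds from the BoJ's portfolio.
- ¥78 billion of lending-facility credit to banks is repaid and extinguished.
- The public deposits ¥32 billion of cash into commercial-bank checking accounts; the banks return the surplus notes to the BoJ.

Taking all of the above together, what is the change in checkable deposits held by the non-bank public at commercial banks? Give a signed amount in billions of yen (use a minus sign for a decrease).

+¥17 billion

Asset sale (to non-banks) ¥15 billion: non-bank counterparties' bank balances fall → −¥15B.
Discount-window repayment ¥78 billion: the counterparty is a bank, so public deposits are unchanged → 0.
Currency deposit ¥32 billion: non-bank counterparties' bank balances rise → +¥32B.
Net: −15 + 0 + 32 = +¥17 billion.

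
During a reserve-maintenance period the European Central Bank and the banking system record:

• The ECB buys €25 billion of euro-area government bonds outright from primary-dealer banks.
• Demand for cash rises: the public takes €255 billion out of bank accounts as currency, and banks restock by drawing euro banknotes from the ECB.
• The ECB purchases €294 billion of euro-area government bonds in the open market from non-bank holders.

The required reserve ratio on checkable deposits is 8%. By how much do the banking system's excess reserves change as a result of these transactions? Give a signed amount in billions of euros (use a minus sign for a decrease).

OMO purchase (from banks) €25 billion: reserves +€25B, deposits 0.
Currency withdrawal €255 billion: reserves −€255B, deposits −€255B.
Asset purchase (from non-banks) €294 billion: reserves +€294B, deposits +€294B.
Totals: Δreserves = +€64B, Δdeposits = +€39B.
Δrequired reserves = 8% × +€39B = +€3.12B.
Δexcess reserves = Δreserves − Δrequired = +€64B − (+€3.12B) = +€60.88 billion.

+€60.88 billion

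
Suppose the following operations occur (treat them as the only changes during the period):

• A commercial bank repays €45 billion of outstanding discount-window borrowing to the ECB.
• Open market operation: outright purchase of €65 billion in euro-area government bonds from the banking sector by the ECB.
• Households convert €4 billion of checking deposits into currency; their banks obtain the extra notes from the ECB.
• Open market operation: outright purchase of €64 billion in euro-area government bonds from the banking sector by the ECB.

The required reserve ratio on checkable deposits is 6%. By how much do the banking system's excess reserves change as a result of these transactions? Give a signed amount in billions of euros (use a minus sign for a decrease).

+€80.24 billion

Discount-window repayment €45 billion: reserves −€45B, deposits 0.
OMO purchase (from banks) €65 billion: reserves +€65B, deposits 0.
Currency withdrawal €4 billion: reserves −€4B, deposits −€4B.
OMO purchase (from banks) €64 billion: reserves +€64B, deposits 0.
Totals: Δreserves = +€80B, Δdeposits = −€4B.
Δrequired reserves = 6% × −€4B = −€0.24B.
Δexcess reserves = Δreserves − Δrequired = +€80B − (−€0.24B) = +€80.24 billion.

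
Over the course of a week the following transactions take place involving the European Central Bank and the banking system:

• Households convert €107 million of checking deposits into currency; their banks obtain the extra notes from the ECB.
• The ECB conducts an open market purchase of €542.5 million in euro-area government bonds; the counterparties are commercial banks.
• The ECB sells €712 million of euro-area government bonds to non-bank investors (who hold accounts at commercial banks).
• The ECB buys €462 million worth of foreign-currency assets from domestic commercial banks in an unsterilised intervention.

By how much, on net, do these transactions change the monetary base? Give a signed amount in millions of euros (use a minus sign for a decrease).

Currency withdrawal €107 million: just a shift between currency and reserves — both are base money → 0.
OMO purchase (from banks) €542.5 million: ECB balance sheet expands → +€542.5M.
Asset sale (to non-banks) €712 million: ECB balance sheet contracts → −€712M.
FX purchase €462 million: ECB balance sheet expands → +€462M.
Net: 0 + 542.5 − 712 + 462 = +€292.5 million.

+€292.5 million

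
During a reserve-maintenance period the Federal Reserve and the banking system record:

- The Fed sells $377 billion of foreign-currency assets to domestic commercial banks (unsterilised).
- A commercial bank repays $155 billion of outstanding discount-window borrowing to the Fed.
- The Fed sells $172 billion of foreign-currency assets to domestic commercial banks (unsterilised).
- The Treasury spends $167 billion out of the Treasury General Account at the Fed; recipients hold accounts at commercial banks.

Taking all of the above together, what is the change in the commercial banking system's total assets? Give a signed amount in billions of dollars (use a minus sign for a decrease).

+$12 billion

Fed balance sheet:
  Assets:      Loans to banks −$155B, Foreign assets −$549B
  Liabilities: Bank reserves −$537B, Government deposits −$167B
Commercial banking system:
  Assets:      Reserves at CB −$537B, Foreign assets +$549B
  Liabilities: Checkable deposits +$167B, Borrowings from CB −$155B
Change in total bank assets = +$12 billion.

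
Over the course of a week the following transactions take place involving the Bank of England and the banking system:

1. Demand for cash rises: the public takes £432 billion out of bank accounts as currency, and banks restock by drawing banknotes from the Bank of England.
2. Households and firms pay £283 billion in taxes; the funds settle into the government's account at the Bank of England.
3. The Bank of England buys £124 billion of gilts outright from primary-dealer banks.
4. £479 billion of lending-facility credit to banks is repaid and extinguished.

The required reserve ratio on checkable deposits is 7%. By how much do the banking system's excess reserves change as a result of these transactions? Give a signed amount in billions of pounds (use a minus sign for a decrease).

-£1019.95 billion

Currency withdrawal £432 billion: reserves −£432B, deposits −£432B.
Government account inflow £283 billion: reserves −£283B, deposits −£283B.
OMO purchase (from banks) £124 billion: reserves +£124B, deposits 0.
Discount-window repayment £479 billion: reserves −£479B, deposits 0.
Totals: Δreserves = −£1070B, Δdeposits = −£715B.
Δrequired reserves = 7% × −£715B = −£50.05B.
Δexcess reserves = Δreserves − Δrequired = −£1070B − (−£50.05B) = -£1019.95 billion.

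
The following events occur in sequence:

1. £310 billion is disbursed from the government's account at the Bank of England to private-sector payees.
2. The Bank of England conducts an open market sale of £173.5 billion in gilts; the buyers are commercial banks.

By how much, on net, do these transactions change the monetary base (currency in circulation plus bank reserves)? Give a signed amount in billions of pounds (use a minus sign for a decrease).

Government spending £310 billion: a non-base liability converts back to reserves → +£310B.
OMO sale (to banks) £173.5 billion: Bank of England balance sheet contracts → −£173.5B.
Net: 310 − 173.5 = +£136.5 billion.

+£136.5 billion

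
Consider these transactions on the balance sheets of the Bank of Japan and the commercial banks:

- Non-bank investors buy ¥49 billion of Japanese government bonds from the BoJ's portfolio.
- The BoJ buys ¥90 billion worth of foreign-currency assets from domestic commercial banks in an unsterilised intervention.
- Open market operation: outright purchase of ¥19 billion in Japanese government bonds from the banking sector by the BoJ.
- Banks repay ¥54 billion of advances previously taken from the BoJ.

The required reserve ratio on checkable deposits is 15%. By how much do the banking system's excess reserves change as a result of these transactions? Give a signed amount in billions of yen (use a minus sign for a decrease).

+¥13.35 billion

Asset sale (to non-banks) ¥49 billion: reserves −¥49B, deposits −¥49B.
FX purchase ¥90 billion: reserves +¥90B, deposits 0.
OMO purchase (from banks) ¥19 billion: reserves +¥19B, deposits 0.
Discount-window repayment ¥54 billion: reserves −¥54B, deposits 0.
Totals: Δreserves = +¥6B, Δdeposits = −¥49B.
Δrequired reserves = 15% × −¥49B = −¥7.35B.
Δexcess reserves = Δreserves − Δrequired = +¥6B − (−¥7.35B) = +¥13.35 billion.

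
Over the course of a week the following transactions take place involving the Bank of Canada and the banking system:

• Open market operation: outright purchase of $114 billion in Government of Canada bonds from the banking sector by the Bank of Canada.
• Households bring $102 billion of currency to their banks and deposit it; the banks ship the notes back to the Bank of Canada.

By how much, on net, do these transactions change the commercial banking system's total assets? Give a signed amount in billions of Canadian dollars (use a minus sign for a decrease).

+$102 billion

OMO purchase (from banks) $114 billion: just an asset swap on bank balance sheets → 0.
Currency deposit $102 billion: bank balance sheets expand → +$102B.
Net: 0 + 102 = +$102 billion.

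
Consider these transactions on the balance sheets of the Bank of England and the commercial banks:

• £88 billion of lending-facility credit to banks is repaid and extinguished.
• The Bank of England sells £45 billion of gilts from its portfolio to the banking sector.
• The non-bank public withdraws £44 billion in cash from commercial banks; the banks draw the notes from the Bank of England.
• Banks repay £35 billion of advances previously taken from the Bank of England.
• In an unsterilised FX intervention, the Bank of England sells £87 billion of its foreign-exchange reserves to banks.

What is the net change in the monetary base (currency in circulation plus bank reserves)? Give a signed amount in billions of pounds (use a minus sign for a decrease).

Discount-window repayment £88 billion: Bank of England balance sheet contracts → −£88B.
OMO sale (to banks) £45 billion: Bank of England balance sheet contracts → −£45B.
Currency withdrawal £44 billion: just a shift between currency and reserves — both are base money → 0.
Discount-window repayment £35 billion: Bank of England balance sheet contracts → −£35B.
FX sale £87 billion: Bank of England balance sheet contracts → −£87B.
Net: −88 − 45 + 0 − 35 − 87 = -£255 billion.

-£255 billion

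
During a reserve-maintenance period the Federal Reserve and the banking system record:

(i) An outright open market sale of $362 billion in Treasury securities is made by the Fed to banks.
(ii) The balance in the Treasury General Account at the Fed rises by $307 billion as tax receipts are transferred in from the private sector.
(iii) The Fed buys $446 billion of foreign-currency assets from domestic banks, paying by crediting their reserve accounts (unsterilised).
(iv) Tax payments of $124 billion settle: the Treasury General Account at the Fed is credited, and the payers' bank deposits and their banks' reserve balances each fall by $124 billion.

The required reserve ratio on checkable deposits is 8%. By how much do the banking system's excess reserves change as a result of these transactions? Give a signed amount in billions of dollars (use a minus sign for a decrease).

-$312.52 billion

OMO sale (to banks) $362 billion: reserves −$362B, deposits 0.
Government account inflow $307 billion: reserves −$307B, deposits −$307B.
FX purchase $446 billion: reserves +$446B, deposits 0.
Government account inflow $124 billion: reserves −$124B, deposits −$124B.
Totals: Δreserves = −$347B, Δdeposits = −$431B.
Δrequired reserves = 8% × −$431B = −$34.48B.
Δexcess reserves = Δreserves − Δrequired = −$347B − (−$34.48B) = -$312.52 billion.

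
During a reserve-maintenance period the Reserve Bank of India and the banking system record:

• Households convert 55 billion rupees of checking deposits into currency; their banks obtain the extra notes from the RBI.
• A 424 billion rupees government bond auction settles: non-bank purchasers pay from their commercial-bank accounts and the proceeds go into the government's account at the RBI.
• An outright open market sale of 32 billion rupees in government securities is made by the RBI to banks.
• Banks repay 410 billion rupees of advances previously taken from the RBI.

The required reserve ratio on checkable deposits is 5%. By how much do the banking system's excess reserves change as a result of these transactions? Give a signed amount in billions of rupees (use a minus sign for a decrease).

Currency withdrawal 55 billion rupees: reserves −55B, deposits −55B.
Government account inflow 424 billion rupees: reserves −424B, deposits −424B.
OMO sale (to banks) 32 billion rupees: reserves −32B, deposits 0.
Discount-window repayment 410 billion rupees: reserves −410B, deposits 0.
Totals: Δreserves = −921B, Δdeposits = −479B.
Δrequired reserves = 5% × −479B = −23.95B.
Δexcess reserves = Δreserves − Δrequired = −921B − (−23.95B) = -897.05 billion.

-897.05 billion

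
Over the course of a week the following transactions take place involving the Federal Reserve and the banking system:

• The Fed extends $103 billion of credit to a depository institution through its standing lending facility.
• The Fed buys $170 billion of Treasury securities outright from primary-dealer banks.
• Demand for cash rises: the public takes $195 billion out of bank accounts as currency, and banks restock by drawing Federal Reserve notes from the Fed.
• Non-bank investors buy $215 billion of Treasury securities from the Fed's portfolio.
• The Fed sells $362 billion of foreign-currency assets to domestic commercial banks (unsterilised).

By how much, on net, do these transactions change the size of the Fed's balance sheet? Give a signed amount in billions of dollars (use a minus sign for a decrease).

-$304 billion

Discount-window loan $103 billion: a Fed asset is acquired → +$103B.
OMO purchase (from banks) $170 billion: a Fed asset is acquired → +$170B.
Currency withdrawal $195 billion: only the composition of liabilities changes → 0.
Asset sale (to non-banks) $215 billion: a Fed asset is shed → −$215B.
FX sale $362 billion: a Fed asset is shed → −$362B.
Net: 103 + 170 + 0 − 215 − 362 = -$304 billion.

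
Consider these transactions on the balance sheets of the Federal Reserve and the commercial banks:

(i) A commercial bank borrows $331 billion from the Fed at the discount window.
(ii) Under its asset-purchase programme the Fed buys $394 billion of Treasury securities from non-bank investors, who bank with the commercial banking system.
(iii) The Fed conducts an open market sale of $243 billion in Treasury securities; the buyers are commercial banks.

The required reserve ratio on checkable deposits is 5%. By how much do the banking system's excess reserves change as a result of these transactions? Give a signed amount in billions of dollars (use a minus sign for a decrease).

Discount-window loan $331 billion: reserves +$331B, deposits 0.
Asset purchase (from non-banks) $394 billion: reserves +$394B, deposits +$394B.
OMO sale (to banks) $243 billion: reserves −$243B, deposits 0.
Totals: Δreserves = +$482B, Δdeposits = +$394B.
Δrequired reserves = 5% × +$394B = +$19.7B.
Δexcess reserves = Δreserves − Δrequired = +$482B − (+$19.7B) = +$462.3 billion.

+$462.3 billion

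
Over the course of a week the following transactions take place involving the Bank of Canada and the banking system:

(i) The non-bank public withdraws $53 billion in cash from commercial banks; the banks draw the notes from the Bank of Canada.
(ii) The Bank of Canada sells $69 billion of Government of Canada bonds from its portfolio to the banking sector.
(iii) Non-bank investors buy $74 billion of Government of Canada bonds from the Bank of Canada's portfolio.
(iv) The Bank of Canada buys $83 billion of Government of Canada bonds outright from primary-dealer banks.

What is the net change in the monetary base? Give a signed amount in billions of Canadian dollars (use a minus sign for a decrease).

-$60 billion

Currency withdrawal $53 billion: just a shift between currency and reserves — both are base money → 0.
OMO sale (to banks) $69 billion: Bank of Canada balance sheet contracts → −$69B.
Asset sale (to non-banks) $74 billion: Bank of Canada balance sheet contracts → −$74B.
OMO purchase (from banks) $83 billion: Bank of Canada balance sheet expands → +$83B.
Net: 0 − 69 − 74 + 83 = -$60 billion.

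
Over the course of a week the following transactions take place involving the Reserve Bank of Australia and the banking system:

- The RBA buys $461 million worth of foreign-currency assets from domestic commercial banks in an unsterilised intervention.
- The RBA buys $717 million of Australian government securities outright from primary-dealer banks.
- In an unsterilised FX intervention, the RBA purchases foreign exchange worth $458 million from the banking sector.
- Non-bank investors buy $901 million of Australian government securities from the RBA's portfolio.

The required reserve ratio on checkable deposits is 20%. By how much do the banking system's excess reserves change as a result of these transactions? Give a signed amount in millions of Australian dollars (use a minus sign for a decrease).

+$915.2 million

FX purchase $461 million: reserves +$461M, deposits 0.
OMO purchase (from banks) $717 million: reserves +$717M, deposits 0.
FX purchase $458 million: reserves +$458M, deposits 0.
Asset sale (to non-banks) $901 million: reserves −$901M, deposits −$901M.
Totals: Δreserves = +$735M, Δdeposits = −$901M.
Δrequired reserves = 20% × −$901M = −$180.2M.
Δexcess reserves = Δreserves − Δrequired = +$735M − (−$180.2M) = +$915.2 million.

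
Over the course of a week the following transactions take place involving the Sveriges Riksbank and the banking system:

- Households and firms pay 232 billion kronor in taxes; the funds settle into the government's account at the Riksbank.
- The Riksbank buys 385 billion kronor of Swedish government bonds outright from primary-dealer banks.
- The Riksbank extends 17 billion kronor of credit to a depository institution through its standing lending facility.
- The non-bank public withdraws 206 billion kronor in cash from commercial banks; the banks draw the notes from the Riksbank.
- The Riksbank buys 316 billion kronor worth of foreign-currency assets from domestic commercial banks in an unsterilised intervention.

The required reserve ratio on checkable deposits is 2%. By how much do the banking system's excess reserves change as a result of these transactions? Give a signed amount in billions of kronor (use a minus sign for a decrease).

Government account inflow 232 billion kronor: reserves −232B, deposits −232B.
OMO purchase (from banks) 385 billion kronor: reserves +385B, deposits 0.
Discount-window loan 17 billion kronor: reserves +17B, deposits 0.
Currency withdrawal 206 billion kronor: reserves −206B, deposits −206B.
FX purchase 316 billion kronor: reserves +316B, deposits 0.
Totals: Δreserves = +280B, Δdeposits = −438B.
Δrequired reserves = 2% × −438B = −8.76B.
Δexcess reserves = Δreserves − Δrequired = +280B − (−8.76B) = +288.76 billion.

+288.76 billion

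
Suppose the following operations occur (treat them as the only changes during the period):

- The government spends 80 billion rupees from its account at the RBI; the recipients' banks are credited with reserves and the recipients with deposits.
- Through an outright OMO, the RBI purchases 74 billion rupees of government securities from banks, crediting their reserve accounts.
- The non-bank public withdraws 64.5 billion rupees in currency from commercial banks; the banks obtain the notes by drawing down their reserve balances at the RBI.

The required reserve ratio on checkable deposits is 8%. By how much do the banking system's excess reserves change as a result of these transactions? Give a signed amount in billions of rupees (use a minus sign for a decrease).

Government spending 80 billion rupees: reserves +80B, deposits +80B.
OMO purchase (from banks) 74 billion rupees: reserves +74B, deposits 0.
Currency withdrawal 64.5 billion rupees: reserves −64.5B, deposits −64.5B.
Totals: Δreserves = +89.5B, Δdeposits = +15.5B.
Δrequired reserves = 8% × +15.5B = +1.24B.
Δexcess reserves = Δreserves − Δrequired = +89.5B − (+1.24B) = +88.26 billion.

+88.26 billion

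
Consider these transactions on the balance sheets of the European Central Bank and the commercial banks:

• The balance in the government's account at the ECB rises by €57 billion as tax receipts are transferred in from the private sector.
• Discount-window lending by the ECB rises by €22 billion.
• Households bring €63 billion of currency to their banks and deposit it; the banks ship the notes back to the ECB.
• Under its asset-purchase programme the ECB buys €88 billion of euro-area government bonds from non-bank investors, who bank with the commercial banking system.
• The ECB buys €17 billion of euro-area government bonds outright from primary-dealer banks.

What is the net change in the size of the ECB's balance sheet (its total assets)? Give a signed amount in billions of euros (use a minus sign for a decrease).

Government account inflow €57 billion: only the composition of liabilities changes → 0.
Discount-window loan €22 billion: an ECB asset is acquired → +€22B.
Currency deposit €63 billion: only the composition of liabilities changes → 0.
Asset purchase (from non-banks) €88 billion: an ECB asset is acquired → +€88B.
OMO purchase (from banks) €17 billion: an ECB asset is acquired → +€17B.
Net: 0 + 22 + 0 + 88 + 17 = +€127 billion.

+€127 billion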